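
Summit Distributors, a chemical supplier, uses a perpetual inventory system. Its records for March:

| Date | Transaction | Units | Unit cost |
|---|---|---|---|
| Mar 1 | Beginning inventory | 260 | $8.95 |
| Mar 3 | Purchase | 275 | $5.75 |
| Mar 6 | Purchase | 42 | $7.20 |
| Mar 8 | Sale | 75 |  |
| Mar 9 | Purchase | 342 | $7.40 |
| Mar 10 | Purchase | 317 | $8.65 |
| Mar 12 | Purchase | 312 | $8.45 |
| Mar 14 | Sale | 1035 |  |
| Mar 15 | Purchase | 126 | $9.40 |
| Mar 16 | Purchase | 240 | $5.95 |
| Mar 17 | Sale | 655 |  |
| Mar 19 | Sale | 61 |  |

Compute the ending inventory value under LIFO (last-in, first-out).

Ending inventory = $787.60

Mar 8, 75 sold [LIFO — newest first]: 42 @ $7.20 + 33 @ $5.75 = $492.15
Mar 14, 1035 sold [LIFO — newest first]: 312 @ $8.45 + 317 @ $8.65 + 342 @ $7.40 + 64 @ $5.75 = $8,277.25
Mar 17, 655 sold [LIFO — newest first]: 240 @ $5.95 + 126 @ $9.40 + 178 @ $5.75 + 111 @ $8.95 = $4,629.35
Mar 19, 61 sold [LIFO — newest first]: 61 @ $8.95 = $545.95
Total COGS = $492.15 + $8,277.25 + $4,629.35 + $545.95 = $13,944.70
Ending inventory: 88 @ $8.95 = $787.60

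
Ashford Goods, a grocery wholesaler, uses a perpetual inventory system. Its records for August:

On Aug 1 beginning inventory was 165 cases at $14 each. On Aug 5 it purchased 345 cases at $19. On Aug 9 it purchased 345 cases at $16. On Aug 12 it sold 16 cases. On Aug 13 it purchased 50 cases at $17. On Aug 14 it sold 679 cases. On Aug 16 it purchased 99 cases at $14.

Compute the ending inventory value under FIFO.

Ending inventory = $4,796

Aug 12, 16 sold [FIFO — oldest first]: 16 @ $14 = $224
Aug 14, 679 sold [FIFO — oldest first]: 149 @ $14 + 345 @ $19 + 185 @ $16 = $11,601
Total COGS = $224 + $11,601 = $11,825
Ending inventory: 160 @ $16 + 50 @ $17 + 99 @ $14 = $4,796
Check: goods available $16,621 = COGS $11,825 + ending $4,796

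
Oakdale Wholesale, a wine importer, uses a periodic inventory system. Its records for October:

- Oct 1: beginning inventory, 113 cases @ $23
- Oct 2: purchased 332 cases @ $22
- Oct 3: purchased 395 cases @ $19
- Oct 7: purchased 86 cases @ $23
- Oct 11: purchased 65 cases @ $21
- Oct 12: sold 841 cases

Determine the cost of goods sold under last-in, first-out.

Oct 12, 841 sold [LIFO — newest first]: 65 @ $21 + 86 @ $23 + 395 @ $19 + 295 @ $22 = $17,338
Ending inventory: 113 @ $23 + 37 @ $22 = $3,413
Check: goods available $20,751 = COGS $17,338 + ending $3,413

COGS = $17,338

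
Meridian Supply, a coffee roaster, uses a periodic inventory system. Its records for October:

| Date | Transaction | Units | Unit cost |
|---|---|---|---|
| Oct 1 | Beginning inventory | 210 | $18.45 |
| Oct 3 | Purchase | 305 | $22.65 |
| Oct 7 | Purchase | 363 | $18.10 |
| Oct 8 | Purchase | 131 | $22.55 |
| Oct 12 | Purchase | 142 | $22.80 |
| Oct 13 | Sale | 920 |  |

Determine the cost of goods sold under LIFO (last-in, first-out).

Oct 13, 920 sold [LIFO — newest first]: 142 @ $22.80 + 131 @ $22.55 + 363 @ $18.10 + 284 @ $22.65 = $19,194.55
Ending inventory: 210 @ $18.45 + 21 @ $22.65 = $4,350.15
Check: goods available $23,544.70 = COGS $19,194.55 + ending $4,350.15

COGS = $19,194.55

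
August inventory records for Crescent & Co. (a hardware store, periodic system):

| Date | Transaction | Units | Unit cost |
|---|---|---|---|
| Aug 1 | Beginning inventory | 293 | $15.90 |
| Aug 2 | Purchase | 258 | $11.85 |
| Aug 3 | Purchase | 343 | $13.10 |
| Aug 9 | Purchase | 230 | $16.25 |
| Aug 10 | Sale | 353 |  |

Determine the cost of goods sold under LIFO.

Aug 10, 353 sold [LIFO — newest first]: 230 @ $16.25 + 123 @ $13.10 = $5,348.80
Ending inventory: 293 @ $15.90 + 258 @ $11.85 + 220 @ $13.10 = $10,598.00
Check: goods available $15,946.80 = COGS $5,348.80 + ending $10,598.00

COGS = $5,348.80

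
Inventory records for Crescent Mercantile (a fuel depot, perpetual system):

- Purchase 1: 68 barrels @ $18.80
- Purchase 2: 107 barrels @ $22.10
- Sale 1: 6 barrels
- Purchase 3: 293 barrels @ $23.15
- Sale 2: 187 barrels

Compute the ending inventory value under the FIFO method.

Ending inventory = $6,366.25

Sale 1 (6) [FIFO — oldest first]: 6 @ $18.80 = $112.80
Sale 2 (187) [FIFO — oldest first]: 62 @ $18.80 + 107 @ $22.10 + 18 @ $23.15 = $3,947.00
Total COGS = $112.80 + $3,947.00 = $4,059.80
Ending inventory: 275 @ $23.15 = $6,366.25
Check: goods available $10,426.05 = COGS $4,059.80 + ending $6,366.25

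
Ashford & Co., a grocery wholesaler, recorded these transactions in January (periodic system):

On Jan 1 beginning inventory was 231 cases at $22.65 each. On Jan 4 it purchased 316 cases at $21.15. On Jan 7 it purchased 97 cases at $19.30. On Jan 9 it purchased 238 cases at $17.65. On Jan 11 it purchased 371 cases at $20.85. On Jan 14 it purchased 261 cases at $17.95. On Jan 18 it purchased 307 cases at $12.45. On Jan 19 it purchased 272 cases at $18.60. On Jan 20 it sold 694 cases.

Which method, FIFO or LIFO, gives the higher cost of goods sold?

FIFO COGS: 231 @ $22.65 + 316 @ $21.15 + 97 @ $19.30 + 50 @ $17.65 = $14,670.15
LIFO COGS: 272 @ $18.60 + 307 @ $12.45 + 115 @ $17.95 = $10,945.60

FIFO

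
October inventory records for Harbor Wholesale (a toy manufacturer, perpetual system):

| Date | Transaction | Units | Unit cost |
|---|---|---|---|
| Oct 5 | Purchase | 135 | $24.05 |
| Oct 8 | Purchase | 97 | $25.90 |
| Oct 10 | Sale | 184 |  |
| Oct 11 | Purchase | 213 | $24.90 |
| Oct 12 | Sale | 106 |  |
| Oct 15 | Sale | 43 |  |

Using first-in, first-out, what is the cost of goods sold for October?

Oct 10, 184 sold [FIFO — oldest first]: 135 @ $24.05 + 49 @ $25.90 = $4,515.85
Oct 12, 106 sold [FIFO — oldest first]: 48 @ $25.90 + 58 @ $24.90 = $2,687.40
Oct 15, 43 sold [FIFO — oldest first]: 43 @ $24.90 = $1,070.70
Total COGS = $4,515.85 + $2,687.40 + $1,070.70 = $8,273.95
Ending inventory: 112 @ $24.90 = $2,788.80

COGS = $8,273.95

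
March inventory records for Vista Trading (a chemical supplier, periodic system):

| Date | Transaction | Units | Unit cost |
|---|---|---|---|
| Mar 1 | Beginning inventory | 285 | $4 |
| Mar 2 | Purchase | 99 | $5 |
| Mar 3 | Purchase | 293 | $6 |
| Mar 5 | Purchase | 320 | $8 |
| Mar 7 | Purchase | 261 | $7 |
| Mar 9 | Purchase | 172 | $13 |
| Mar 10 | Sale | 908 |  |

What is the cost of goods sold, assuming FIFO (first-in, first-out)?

COGS = $5,241

Mar 10, 908 sold [FIFO — oldest first]: 285 @ $4 + 99 @ $5 + 293 @ $6 + 231 @ $8 = $5,241
Ending inventory: 89 @ $8 + 261 @ $7 + 172 @ $13 = $4,775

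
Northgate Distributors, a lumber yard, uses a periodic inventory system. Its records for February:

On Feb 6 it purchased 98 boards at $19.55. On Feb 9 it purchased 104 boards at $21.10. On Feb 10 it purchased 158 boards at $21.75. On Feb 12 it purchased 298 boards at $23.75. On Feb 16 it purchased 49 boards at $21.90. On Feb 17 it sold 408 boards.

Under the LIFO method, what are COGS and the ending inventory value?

COGS = $9,477.35; ending inventory = $6,220.05

Feb 17, 408 sold [LIFO — newest first]: 49 @ $21.90 + 298 @ $23.75 + 61 @ $21.75 = $9,477.35
Ending inventory: 98 @ $19.55 + 104 @ $21.10 + 97 @ $21.75 = $6,220.05
Check: goods available $15,697.40 = COGS $9,477.35 + ending $6,220.05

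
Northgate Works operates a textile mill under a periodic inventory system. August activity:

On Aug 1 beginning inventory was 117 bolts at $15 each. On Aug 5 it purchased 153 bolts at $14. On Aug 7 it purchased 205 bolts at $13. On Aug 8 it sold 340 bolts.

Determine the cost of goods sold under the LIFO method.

Aug 8, 340 sold [LIFO — newest first]: 205 @ $13 + 135 @ $14 = $4,555
Ending inventory: 117 @ $15 + 18 @ $14 = $2,007

COGS = $4,555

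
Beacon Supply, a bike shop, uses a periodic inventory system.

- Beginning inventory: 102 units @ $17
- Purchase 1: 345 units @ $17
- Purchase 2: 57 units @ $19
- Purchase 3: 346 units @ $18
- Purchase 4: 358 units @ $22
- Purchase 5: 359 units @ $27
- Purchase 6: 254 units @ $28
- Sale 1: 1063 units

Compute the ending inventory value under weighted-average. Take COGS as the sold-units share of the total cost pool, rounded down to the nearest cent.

Ending inventory = $16,479.95

Sale 1, sell 1063: 1063/1821 × $39,591.00 → $23,111.05
Ending inventory (cost pool remaining) = $16,479.95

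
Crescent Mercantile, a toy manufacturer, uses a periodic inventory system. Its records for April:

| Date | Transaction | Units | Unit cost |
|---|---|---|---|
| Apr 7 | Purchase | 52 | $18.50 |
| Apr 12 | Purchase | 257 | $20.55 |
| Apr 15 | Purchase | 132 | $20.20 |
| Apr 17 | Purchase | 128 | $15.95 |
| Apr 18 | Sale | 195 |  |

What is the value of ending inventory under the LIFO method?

Ending inventory = $7,556.35

Apr 18, 195 sold [LIFO — newest first]: 128 @ $15.95 + 67 @ $20.20 = $3,395.00
Ending inventory: 52 @ $18.50 + 257 @ $20.55 + 65 @ $20.20 = $7,556.35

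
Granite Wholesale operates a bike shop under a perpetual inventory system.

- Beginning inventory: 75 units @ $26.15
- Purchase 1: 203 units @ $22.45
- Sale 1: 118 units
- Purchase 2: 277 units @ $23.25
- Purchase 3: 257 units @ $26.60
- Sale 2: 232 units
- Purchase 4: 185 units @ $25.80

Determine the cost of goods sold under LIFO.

COGS = $8,820.30

Sale 1 (118) [LIFO — newest first]: 118 @ $22.45 = $2,649.10
Sale 2 (232) [LIFO — newest first]: 232 @ $26.60 = $6,171.20
Total COGS = $2,649.10 + $6,171.20 = $8,820.30
Ending inventory: 75 @ $26.15 + 85 @ $22.45 + 277 @ $23.25 + 25 @ $26.60 + 185 @ $25.80 = $15,747.75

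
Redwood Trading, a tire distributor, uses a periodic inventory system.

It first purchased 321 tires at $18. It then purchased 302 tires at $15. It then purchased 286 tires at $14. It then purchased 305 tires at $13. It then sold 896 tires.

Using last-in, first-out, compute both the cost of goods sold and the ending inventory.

Sale 1 (896) [LIFO — newest first]: 305 @ $13 + 286 @ $14 + 302 @ $15 + 3 @ $18 = $12,553
Ending inventory: 318 @ $18 = $5,724

COGS = $12,553; ending inventory = $5,724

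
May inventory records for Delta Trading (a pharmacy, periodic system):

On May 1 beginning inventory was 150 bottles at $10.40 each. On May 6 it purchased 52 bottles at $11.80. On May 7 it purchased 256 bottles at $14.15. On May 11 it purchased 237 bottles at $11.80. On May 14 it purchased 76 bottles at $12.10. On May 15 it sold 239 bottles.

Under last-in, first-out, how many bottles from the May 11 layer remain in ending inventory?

May 15, 239 sold [LIFO — newest first]: 76 @ $12.10 + 163 @ $11.80 = $2,843.00
Ending inventory: 150 @ $10.40 + 52 @ $11.80 + 256 @ $14.15 + 74 @ $11.80 = $6,669.20

74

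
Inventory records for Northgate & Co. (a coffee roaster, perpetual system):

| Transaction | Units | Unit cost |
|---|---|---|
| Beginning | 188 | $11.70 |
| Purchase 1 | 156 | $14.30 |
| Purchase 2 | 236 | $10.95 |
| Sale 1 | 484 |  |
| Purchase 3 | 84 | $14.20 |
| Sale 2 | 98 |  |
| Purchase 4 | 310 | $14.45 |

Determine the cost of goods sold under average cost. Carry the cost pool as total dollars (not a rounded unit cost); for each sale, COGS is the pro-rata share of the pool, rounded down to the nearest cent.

After Beginning: 188 on hand, pool $2,199.60 (≈ $11.7000 each)
After Purchase 1: 344 on hand, pool $4,430.40 (≈ $12.8791 each)
After Purchase 2: 580 on hand, pool $7,014.60 (≈ $12.0941 each)
Sale 1, sell 484: 484/580 × $7,014.60 → $5,853.56
After Purchase 3: 180 on hand, pool $2,353.84 (≈ $13.0769 each)
Sale 2, sell 98: 98/180 × $2,353.84 → $1,281.53
After Purchase 4: 392 on hand, pool $5,551.81 (≈ $14.1628 each)
Total COGS = $5,853.56 + $1,281.53 = $7,135.09
Ending inventory (cost pool remaining) = $5,551.81

COGS = $7,135.09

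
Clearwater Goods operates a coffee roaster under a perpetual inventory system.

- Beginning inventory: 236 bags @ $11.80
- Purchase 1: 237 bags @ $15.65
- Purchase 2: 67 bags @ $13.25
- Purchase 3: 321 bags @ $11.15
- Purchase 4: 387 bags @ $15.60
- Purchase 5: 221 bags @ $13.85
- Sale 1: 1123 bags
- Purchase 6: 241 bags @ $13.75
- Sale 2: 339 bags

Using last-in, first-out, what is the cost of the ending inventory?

Ending inventory = $2,972.60

Sale 1 (1123) [LIFO — newest first]: 221 @ $13.85 + 387 @ $15.60 + 321 @ $11.15 + 67 @ $13.25 + 127 @ $15.65 = $15,552.50
Sale 2 (339) [LIFO — newest first]: 241 @ $13.75 + 98 @ $15.65 = $4,847.45
Total COGS = $15,552.50 + $4,847.45 = $20,399.95
Ending inventory: 236 @ $11.80 + 12 @ $15.65 = $2,972.60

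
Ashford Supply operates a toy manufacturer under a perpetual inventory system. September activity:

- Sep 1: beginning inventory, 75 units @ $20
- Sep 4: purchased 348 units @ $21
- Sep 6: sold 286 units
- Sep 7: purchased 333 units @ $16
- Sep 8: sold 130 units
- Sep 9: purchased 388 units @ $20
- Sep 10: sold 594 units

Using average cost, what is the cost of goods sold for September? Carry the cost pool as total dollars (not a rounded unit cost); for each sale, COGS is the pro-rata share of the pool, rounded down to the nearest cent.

After Sep 1: 75 on hand, pool $1,500.00 (≈ $20.0000 each)
After Sep 4: 423 on hand, pool $8,808.00 (≈ $20.8227 each)
Sep 6, sell 286: 286/423 × $8,808.00 → $5,955.29
After Sep 7: 470 on hand, pool $8,180.71 (≈ $17.4058 each)
Sep 8, sell 130: 130/470 × $8,180.71 → $2,262.74
After Sep 9: 728 on hand, pool $13,677.97 (≈ $18.7884 each)
Sep 10, sell 594: 594/728 × $13,677.97 → $11,160.32
Total COGS = $5,955.29 + $2,262.74 + $11,160.32 = $19,378.35
Ending inventory (cost pool remaining) = $2,517.65
Check: goods available $21,896.00 = COGS $19,378.35 + ending $2,517.65

COGS = $19,378.35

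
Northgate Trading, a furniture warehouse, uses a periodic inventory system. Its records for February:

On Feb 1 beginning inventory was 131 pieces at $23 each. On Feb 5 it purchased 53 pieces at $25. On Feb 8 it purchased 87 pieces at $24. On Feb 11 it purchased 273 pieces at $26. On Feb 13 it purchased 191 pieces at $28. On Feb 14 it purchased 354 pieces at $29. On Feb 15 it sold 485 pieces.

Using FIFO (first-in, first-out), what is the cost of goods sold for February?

Feb 15, 485 sold [FIFO — oldest first]: 131 @ $23 + 53 @ $25 + 87 @ $24 + 214 @ $26 = $11,990
Ending inventory: 59 @ $26 + 191 @ $28 + 354 @ $29 = $17,148
Check: goods available $29,138 = COGS $11,990 + ending $17,148

COGS = $11,990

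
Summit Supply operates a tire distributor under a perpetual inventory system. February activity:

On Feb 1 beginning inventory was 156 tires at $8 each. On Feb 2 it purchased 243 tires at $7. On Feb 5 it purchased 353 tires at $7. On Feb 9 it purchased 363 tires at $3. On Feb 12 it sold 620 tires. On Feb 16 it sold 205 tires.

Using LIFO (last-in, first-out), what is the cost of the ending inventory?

Feb 12, 620 sold [LIFO — newest first]: 363 @ $3 + 257 @ $7 = $2,888
Feb 16, 205 sold [LIFO — newest first]: 96 @ $7 + 109 @ $7 = $1,435
Total COGS = $2,888 + $1,435 = $4,323
Ending inventory: 156 @ $8 + 134 @ $7 = $2,186
Check: goods available $6,509 = COGS $4,323 + ending $2,186

Ending inventory = $2,186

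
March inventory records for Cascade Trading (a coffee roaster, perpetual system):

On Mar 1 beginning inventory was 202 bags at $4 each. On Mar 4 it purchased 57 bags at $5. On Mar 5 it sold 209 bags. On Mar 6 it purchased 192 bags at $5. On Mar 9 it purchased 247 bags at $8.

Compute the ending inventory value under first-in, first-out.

Mar 5, 209 sold [FIFO — oldest first]: 202 @ $4 + 7 @ $5 = $843
Ending inventory: 50 @ $5 + 192 @ $5 + 247 @ $8 = $3,186
Check: goods available $4,029 = COGS $843 + ending $3,186

Ending inventory = $3,186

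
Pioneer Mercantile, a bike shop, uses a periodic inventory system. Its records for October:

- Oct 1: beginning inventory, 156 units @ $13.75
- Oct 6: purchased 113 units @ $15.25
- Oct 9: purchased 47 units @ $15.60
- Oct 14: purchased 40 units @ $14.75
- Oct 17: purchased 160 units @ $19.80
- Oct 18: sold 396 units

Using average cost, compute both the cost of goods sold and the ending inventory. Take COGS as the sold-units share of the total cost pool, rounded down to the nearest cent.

Oct 18, sell 396: 396/516 × $8,359.45 → $6,415.39
Ending inventory (cost pool remaining) = $1,944.06
Check: goods available $8,359.45 = COGS $6,415.39 + ending $1,944.06

COGS = $6,415.39; ending inventory = $1,944.06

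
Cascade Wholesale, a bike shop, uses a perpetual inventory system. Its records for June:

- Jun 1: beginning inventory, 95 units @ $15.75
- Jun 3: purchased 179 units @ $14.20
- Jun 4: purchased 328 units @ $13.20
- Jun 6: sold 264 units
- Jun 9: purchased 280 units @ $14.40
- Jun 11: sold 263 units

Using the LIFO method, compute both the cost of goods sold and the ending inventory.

COGS = $7,272.00; ending inventory = $5,127.65

Jun 6, 264 sold [LIFO — newest first]: 264 @ $13.20 = $3,484.80
Jun 11, 263 sold [LIFO — newest first]: 263 @ $14.40 = $3,787.20
Total COGS = $3,484.80 + $3,787.20 = $7,272.00
Ending inventory: 95 @ $15.75 + 179 @ $14.20 + 64 @ $13.20 + 17 @ $14.40 = $5,127.65
Check: goods available $12,399.65 = COGS $7,272.00 + ending $5,127.65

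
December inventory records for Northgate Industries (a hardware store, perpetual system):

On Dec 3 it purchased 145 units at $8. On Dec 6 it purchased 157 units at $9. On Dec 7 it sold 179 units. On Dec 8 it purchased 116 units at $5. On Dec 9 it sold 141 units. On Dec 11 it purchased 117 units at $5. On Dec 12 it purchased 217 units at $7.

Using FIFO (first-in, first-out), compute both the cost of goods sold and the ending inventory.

COGS = $2,663; ending inventory = $2,594

Dec 7, 179 sold [FIFO — oldest first]: 145 @ $8 + 34 @ $9 = $1,466
Dec 9, 141 sold [FIFO — oldest first]: 123 @ $9 + 18 @ $5 = $1,197
Total COGS = $1,466 + $1,197 = $2,663
Ending inventory: 98 @ $5 + 117 @ $5 + 217 @ $7 = $2,594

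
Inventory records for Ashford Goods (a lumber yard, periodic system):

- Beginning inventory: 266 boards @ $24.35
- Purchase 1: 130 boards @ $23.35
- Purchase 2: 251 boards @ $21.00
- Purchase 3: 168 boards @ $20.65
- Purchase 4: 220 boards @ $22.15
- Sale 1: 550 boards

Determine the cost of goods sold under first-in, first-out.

COGS = $12,746.60

Sale 1 (550) [FIFO — oldest first]: 266 @ $24.35 + 130 @ $23.35 + 154 @ $21.00 = $12,746.60
Ending inventory: 97 @ $21.00 + 168 @ $20.65 + 220 @ $22.15 = $10,379.20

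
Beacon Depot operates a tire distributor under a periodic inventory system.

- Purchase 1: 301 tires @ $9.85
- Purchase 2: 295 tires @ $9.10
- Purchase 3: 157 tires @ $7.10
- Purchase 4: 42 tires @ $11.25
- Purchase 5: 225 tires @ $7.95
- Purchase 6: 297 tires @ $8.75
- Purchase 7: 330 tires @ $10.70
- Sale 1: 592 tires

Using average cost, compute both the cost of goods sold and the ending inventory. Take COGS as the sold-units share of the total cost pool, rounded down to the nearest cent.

COGS = $5,447.35; ending inventory = $9,707.70

Sale 1, sell 592: 592/1647 × $15,155.05 → $5,447.35
Ending inventory (cost pool remaining) = $9,707.70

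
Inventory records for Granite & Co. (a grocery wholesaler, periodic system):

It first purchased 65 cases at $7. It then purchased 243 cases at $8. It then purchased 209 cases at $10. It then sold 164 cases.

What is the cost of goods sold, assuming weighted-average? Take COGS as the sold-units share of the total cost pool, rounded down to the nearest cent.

Sale 1, sell 164: 164/517 × $4,489.00 → $1,423.97
Ending inventory (cost pool remaining) = $3,065.03
Check: goods available $4,489.00 = COGS $1,423.97 + ending $3,065.03

COGS = $1,423.97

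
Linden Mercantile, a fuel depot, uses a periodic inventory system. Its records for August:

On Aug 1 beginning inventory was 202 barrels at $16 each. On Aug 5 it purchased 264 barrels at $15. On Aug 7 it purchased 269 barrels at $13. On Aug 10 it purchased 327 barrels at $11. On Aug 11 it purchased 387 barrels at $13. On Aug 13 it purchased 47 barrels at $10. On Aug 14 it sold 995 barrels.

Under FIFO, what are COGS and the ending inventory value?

Aug 14, 995 sold [FIFO — oldest first]: 202 @ $16 + 264 @ $15 + 269 @ $13 + 260 @ $11 = $13,549
Ending inventory: 67 @ $11 + 387 @ $13 + 47 @ $10 = $6,238
Check: goods available $19,787 = COGS $13,549 + ending $6,238

COGS = $13,549; ending inventory = $6,238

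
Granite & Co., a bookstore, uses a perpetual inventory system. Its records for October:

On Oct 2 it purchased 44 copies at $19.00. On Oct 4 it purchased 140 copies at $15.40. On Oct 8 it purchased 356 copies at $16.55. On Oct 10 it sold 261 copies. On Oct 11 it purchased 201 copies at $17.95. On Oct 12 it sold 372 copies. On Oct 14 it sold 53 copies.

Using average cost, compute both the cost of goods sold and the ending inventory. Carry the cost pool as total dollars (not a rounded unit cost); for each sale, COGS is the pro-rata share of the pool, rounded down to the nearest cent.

After Oct 2: 44 on hand, pool $836.00 (≈ $19.0000 each)
After Oct 4: 184 on hand, pool $2,992.00 (≈ $16.2609 each)
After Oct 8: 540 on hand, pool $8,883.80 (≈ $16.4515 each)
Oct 10, sell 261: 261/540 × $8,883.80 → $4,293.83
After Oct 11: 480 on hand, pool $8,197.92 (≈ $17.0790 each)
Oct 12, sell 372: 372/480 × $8,197.92 → $6,353.38
Oct 14, sell 53: 53/108 × $1,844.54 → $905.19
Total COGS = $4,293.83 + $6,353.38 + $905.19 = $11,552.40
Ending inventory (cost pool remaining) = $939.35

COGS = $11,552.40; ending inventory = $939.35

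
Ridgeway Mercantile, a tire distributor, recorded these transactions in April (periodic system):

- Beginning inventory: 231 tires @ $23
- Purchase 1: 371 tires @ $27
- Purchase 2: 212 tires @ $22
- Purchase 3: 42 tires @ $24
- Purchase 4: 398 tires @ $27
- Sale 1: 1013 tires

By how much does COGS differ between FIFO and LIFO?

$924

FIFO COGS: 231 @ $23 + 371 @ $27 + 212 @ $22 + 42 @ $24 + 157 @ $27 = $25,241
LIFO COGS: 398 @ $27 + 42 @ $24 + 212 @ $22 + 361 @ $27 = $26,165
Difference = |$25,241 − $26,165| = $924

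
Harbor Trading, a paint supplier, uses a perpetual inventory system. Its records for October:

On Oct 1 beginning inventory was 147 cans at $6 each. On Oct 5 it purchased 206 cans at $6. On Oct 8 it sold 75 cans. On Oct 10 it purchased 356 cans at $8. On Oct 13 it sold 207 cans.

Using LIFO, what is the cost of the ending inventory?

Ending inventory = $2,860

Oct 8, 75 sold [LIFO — newest first]: 75 @ $6 = $450
Oct 13, 207 sold [LIFO — newest first]: 207 @ $8 = $1,656
Total COGS = $450 + $1,656 = $2,106
Ending inventory: 147 @ $6 + 131 @ $6 + 149 @ $8 = $2,860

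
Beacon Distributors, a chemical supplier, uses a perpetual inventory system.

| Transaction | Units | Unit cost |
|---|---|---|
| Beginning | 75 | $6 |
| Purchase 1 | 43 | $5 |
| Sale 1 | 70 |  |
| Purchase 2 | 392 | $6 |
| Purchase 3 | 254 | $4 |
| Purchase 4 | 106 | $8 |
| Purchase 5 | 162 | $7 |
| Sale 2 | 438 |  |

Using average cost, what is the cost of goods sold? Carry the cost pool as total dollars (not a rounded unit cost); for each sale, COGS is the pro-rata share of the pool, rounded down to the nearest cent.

After Beginning: 75 on hand, pool $450.00 (≈ $6.0000 each)
After Purchase 1: 118 on hand, pool $665.00 (≈ $5.6356 each)
Sale 1, sell 70: 70/118 × $665.00 → $394.49
After Purchase 2: 440 on hand, pool $2,622.51 (≈ $5.9602 each)
After Purchase 3: 694 on hand, pool $3,638.51 (≈ $5.2428 each)
After Purchase 4: 800 on hand, pool $4,486.51 (≈ $5.6081 each)
After Purchase 5: 962 on hand, pool $5,620.51 (≈ $5.8425 each)
Sale 2, sell 438: 438/962 × $5,620.51 → $2,559.02
Total COGS = $394.49 + $2,559.02 = $2,953.51
Ending inventory (cost pool remaining) = $3,061.49
Check: goods available $6,015.00 = COGS $2,953.51 + ending $3,061.49

COGS = $2,953.51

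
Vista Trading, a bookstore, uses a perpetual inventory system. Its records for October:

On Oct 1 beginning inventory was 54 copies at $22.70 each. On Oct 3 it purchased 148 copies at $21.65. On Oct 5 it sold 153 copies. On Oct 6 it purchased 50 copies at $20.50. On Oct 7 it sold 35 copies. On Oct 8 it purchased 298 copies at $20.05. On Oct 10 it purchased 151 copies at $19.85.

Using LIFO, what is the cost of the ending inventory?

Ending inventory = $10,392.05

Oct 5, 153 sold [LIFO — newest first]: 148 @ $21.65 + 5 @ $22.70 = $3,317.70
Oct 7, 35 sold [LIFO — newest first]: 35 @ $20.50 = $717.50
Total COGS = $3,317.70 + $717.50 = $4,035.20
Ending inventory: 49 @ $22.70 + 15 @ $20.50 + 298 @ $20.05 + 151 @ $19.85 = $10,392.05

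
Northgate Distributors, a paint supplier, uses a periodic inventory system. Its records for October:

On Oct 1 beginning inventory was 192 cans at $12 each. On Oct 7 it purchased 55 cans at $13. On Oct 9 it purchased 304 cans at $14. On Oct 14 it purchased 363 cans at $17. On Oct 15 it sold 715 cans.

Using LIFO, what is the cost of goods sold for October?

COGS = $11,051

Oct 15, 715 sold [LIFO — newest first]: 363 @ $17 + 304 @ $14 + 48 @ $13 = $11,051
Ending inventory: 192 @ $12 + 7 @ $13 = $2,395
Check: goods available $13,446 = COGS $11,051 + ending $2,395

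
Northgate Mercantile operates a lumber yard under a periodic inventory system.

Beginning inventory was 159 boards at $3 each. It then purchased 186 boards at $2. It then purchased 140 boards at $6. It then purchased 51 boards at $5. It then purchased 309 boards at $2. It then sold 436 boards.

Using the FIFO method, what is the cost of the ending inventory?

Sale 1 (436) [FIFO — oldest first]: 159 @ $3 + 186 @ $2 + 91 @ $6 = $1,395
Ending inventory: 49 @ $6 + 51 @ $5 + 309 @ $2 = $1,167

Ending inventory = $1,167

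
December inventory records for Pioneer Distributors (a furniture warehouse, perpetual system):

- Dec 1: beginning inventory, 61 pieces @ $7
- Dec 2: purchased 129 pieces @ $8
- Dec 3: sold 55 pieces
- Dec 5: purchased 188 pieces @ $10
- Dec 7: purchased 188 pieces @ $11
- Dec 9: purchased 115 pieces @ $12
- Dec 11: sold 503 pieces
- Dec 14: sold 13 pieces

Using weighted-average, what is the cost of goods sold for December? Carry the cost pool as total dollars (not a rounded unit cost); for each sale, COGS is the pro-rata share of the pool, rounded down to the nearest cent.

After Dec 1: 61 on hand, pool $427.00 (≈ $7.0000 each)
After Dec 2: 190 on hand, pool $1,459.00 (≈ $7.6789 each)
Dec 3, sell 55: 55/190 × $1,459.00 → $422.34
After Dec 5: 323 on hand, pool $2,916.66 (≈ $9.0299 each)
After Dec 7: 511 on hand, pool $4,984.66 (≈ $9.7547 each)
After Dec 9: 626 on hand, pool $6,364.66 (≈ $10.1672 each)
Dec 11, sell 503: 503/626 × $6,364.66 → $5,114.09
Dec 14, sell 13: 13/123 × $1,250.57 → $132.17
Total COGS = $422.34 + $5,114.09 + $132.17 = $5,668.60
Ending inventory (cost pool remaining) = $1,118.40
Check: goods available $6,787.00 = COGS $5,668.60 + ending $1,118.40

COGS = $5,668.60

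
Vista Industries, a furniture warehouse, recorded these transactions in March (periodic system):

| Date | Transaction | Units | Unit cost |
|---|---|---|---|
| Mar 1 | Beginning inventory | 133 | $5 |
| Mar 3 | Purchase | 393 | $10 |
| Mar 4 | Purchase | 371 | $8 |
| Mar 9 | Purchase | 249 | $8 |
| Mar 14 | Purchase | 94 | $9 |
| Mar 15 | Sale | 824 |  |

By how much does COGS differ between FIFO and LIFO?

$73

FIFO COGS: 133 @ $5 + 393 @ $10 + 298 @ $8 = $6,979
LIFO COGS: 94 @ $9 + 249 @ $8 + 371 @ $8 + 110 @ $10 = $6,906
Difference = |$6,979 − $6,906| = $73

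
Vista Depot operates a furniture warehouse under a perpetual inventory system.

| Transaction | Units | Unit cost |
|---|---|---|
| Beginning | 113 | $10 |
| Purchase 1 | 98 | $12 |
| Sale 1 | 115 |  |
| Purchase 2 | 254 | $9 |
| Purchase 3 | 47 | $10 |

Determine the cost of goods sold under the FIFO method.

COGS = $1,154

Sale 1 (115) [FIFO — oldest first]: 113 @ $10 + 2 @ $12 = $1,154
Ending inventory: 96 @ $12 + 254 @ $9 + 47 @ $10 = $3,908
Check: goods available $5,062 = COGS $1,154 + ending $3,908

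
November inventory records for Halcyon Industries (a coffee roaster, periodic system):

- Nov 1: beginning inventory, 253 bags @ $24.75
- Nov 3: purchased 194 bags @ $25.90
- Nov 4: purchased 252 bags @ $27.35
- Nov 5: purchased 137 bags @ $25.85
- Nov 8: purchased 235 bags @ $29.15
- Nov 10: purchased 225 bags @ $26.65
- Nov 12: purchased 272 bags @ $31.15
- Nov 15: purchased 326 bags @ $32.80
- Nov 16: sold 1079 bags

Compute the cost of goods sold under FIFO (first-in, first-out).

Nov 16, 1079 sold [FIFO — oldest first]: 253 @ $24.75 + 194 @ $25.90 + 252 @ $27.35 + 137 @ $25.85 + 235 @ $29.15 + 8 @ $26.65 = $28,783.45
Ending inventory: 217 @ $26.65 + 272 @ $31.15 + 326 @ $32.80 = $24,948.65
Check: goods available $53,732.10 = COGS $28,783.45 + ending $24,948.65

COGS = $28,783.45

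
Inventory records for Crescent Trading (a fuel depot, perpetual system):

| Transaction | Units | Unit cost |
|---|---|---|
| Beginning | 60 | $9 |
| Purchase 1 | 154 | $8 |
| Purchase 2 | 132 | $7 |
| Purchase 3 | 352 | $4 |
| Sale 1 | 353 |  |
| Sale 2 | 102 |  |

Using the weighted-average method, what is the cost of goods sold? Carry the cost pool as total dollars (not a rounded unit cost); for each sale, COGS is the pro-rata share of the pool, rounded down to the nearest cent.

COGS = $2,675.23

After Beginning: 60 on hand, pool $540.00 (≈ $9.0000 each)
After Purchase 1: 214 on hand, pool $1,772.00 (≈ $8.2804 each)
After Purchase 2: 346 on hand, pool $2,696.00 (≈ $7.7919 each)
After Purchase 3: 698 on hand, pool $4,104.00 (≈ $5.8797 each)
Sale 1, sell 353: 353/698 × $4,104.00 → $2,075.51
Sale 2, sell 102: 102/345 × $2,028.49 → $599.72
Total COGS = $2,075.51 + $599.72 = $2,675.23
Ending inventory (cost pool remaining) = $1,428.77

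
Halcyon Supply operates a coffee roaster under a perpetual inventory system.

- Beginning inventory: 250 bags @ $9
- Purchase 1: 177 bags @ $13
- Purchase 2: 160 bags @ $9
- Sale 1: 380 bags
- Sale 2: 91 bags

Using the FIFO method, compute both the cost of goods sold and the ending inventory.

COGS = $4,947; ending inventory = $1,044

Sale 1 (380) [FIFO — oldest first]: 250 @ $9 + 130 @ $13 = $3,940
Sale 2 (91) [FIFO — oldest first]: 47 @ $13 + 44 @ $9 = $1,007
Total COGS = $3,940 + $1,007 = $4,947
Ending inventory: 116 @ $9 = $1,044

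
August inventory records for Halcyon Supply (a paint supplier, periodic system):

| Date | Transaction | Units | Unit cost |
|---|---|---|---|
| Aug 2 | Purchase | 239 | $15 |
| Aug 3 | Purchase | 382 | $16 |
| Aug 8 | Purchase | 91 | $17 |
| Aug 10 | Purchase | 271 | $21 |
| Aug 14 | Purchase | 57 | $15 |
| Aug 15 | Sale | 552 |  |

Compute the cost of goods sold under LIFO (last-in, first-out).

Aug 15, 552 sold [LIFO — newest first]: 57 @ $15 + 271 @ $21 + 91 @ $17 + 133 @ $16 = $10,221
Ending inventory: 239 @ $15 + 249 @ $16 = $7,569
Check: goods available $17,790 = COGS $10,221 + ending $7,569

COGS = $10,221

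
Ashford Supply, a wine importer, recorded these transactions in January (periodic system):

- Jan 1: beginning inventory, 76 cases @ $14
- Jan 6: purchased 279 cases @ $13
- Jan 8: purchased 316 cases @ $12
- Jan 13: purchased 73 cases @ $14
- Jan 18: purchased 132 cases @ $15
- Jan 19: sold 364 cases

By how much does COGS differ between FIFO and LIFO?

FIFO COGS: 76 @ $14 + 279 @ $13 + 9 @ $12 = $4,799
LIFO COGS: 132 @ $15 + 73 @ $14 + 159 @ $12 = $4,910
Difference = |$4,799 − $4,910| = $111

$111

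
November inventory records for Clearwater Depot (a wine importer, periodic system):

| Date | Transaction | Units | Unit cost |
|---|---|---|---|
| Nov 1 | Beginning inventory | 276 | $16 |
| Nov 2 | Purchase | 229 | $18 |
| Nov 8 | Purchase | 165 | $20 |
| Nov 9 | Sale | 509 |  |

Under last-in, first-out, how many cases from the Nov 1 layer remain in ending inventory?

161

Nov 9, 509 sold [LIFO — newest first]: 165 @ $20 + 229 @ $18 + 115 @ $16 = $9,262
Ending inventory: 161 @ $16 = $2,576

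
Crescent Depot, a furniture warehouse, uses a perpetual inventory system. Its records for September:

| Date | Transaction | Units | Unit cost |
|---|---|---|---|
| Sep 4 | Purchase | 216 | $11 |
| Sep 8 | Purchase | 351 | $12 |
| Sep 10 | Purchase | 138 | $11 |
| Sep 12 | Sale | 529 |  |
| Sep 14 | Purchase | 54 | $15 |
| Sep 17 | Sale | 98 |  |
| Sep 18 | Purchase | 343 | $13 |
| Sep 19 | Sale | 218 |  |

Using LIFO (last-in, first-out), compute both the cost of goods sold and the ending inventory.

Sep 12, 529 sold [LIFO — newest first]: 138 @ $11 + 351 @ $12 + 40 @ $11 = $6,170
Sep 17, 98 sold [LIFO — newest first]: 54 @ $15 + 44 @ $11 = $1,294
Sep 19, 218 sold [LIFO — newest first]: 218 @ $13 = $2,834
Total COGS = $6,170 + $1,294 + $2,834 = $10,298
Ending inventory: 132 @ $11 + 125 @ $13 = $3,077

COGS = $10,298; ending inventory = $3,077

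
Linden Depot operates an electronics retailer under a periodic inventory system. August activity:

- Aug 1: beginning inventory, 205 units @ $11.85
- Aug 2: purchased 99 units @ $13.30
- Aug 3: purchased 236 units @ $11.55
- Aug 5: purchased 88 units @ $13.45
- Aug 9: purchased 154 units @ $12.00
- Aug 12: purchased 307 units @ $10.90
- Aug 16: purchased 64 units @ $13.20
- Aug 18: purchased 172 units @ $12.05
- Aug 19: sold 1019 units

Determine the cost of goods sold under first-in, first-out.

Aug 19, 1019 sold [FIFO — oldest first]: 205 @ $11.85 + 99 @ $13.30 + 236 @ $11.55 + 88 @ $13.45 + 154 @ $12.00 + 237 @ $10.90 = $12,086.65
Ending inventory: 70 @ $10.90 + 64 @ $13.20 + 172 @ $12.05 = $3,680.40
Check: goods available $15,767.05 = COGS $12,086.65 + ending $3,680.40

COGS = $12,086.65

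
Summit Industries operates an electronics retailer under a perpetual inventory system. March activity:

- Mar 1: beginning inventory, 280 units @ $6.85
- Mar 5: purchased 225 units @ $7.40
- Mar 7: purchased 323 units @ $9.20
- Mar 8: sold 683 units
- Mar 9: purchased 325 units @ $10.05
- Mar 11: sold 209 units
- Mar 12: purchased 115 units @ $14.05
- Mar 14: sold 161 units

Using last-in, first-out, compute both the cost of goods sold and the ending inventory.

Mar 8, 683 sold [LIFO — newest first]: 323 @ $9.20 + 225 @ $7.40 + 135 @ $6.85 = $5,561.35
Mar 11, 209 sold [LIFO — newest first]: 209 @ $10.05 = $2,100.45
Mar 14, 161 sold [LIFO — newest first]: 115 @ $14.05 + 46 @ $10.05 = $2,078.05
Total COGS = $5,561.35 + $2,100.45 + $2,078.05 = $9,739.85
Ending inventory: 145 @ $6.85 + 70 @ $10.05 = $1,696.75

COGS = $9,739.85; ending inventory = $1,696.75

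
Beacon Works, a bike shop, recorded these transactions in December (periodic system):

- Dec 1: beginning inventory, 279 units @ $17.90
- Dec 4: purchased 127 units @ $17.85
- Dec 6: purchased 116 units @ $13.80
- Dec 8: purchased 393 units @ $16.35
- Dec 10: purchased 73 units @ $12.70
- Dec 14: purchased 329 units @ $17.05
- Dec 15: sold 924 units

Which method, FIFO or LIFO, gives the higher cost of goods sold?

FIFO

FIFO COGS: 279 @ $17.90 + 127 @ $17.85 + 116 @ $13.80 + 393 @ $16.35 + 9 @ $12.70 = $15,401.70
LIFO COGS: 329 @ $17.05 + 73 @ $12.70 + 393 @ $16.35 + 116 @ $13.80 + 13 @ $17.85 = $14,794.95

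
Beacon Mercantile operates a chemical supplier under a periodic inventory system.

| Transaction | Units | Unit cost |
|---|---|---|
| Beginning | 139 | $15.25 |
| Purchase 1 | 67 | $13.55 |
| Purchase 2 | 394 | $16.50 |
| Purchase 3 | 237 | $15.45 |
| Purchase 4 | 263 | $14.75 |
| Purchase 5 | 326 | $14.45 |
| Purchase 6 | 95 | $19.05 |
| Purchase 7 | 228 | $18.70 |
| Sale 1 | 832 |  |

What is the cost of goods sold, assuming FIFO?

COGS = $13,113.00

Sale 1 (832) [FIFO — oldest first]: 139 @ $15.25 + 67 @ $13.55 + 394 @ $16.50 + 232 @ $15.45 = $13,113.00
Ending inventory: 5 @ $15.45 + 263 @ $14.75 + 326 @ $14.45 + 95 @ $19.05 + 228 @ $18.70 = $14,740.55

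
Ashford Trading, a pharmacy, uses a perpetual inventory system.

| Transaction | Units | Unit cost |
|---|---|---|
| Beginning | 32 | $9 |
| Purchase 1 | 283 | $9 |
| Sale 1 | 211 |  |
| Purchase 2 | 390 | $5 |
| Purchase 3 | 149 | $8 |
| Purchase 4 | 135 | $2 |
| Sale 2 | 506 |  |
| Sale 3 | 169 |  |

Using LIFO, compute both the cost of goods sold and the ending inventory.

COGS = $5,320; ending inventory = $927

Sale 1 (211) [LIFO — newest first]: 211 @ $9 = $1,899
Sale 2 (506) [LIFO — newest first]: 135 @ $2 + 149 @ $8 + 222 @ $5 = $2,572
Sale 3 (169) [LIFO — newest first]: 168 @ $5 + 1 @ $9 = $849
Total COGS = $1,899 + $2,572 + $849 = $5,320
Ending inventory: 32 @ $9 + 71 @ $9 = $927
Check: goods available $6,247 = COGS $5,320 + ending $927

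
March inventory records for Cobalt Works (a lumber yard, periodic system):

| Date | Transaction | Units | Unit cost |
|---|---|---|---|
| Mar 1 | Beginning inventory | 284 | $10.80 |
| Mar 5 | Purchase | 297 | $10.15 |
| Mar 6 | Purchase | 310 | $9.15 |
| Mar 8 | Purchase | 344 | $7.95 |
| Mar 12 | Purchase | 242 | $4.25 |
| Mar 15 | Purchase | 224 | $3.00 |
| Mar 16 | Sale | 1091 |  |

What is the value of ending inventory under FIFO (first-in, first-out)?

Ending inventory = $2,845.30

Mar 16, 1091 sold [FIFO — oldest first]: 284 @ $10.80 + 297 @ $10.15 + 310 @ $9.15 + 200 @ $7.95 = $10,508.25
Ending inventory: 144 @ $7.95 + 242 @ $4.25 + 224 @ $3.00 = $2,845.30
Check: goods available $13,353.55 = COGS $10,508.25 + ending $2,845.30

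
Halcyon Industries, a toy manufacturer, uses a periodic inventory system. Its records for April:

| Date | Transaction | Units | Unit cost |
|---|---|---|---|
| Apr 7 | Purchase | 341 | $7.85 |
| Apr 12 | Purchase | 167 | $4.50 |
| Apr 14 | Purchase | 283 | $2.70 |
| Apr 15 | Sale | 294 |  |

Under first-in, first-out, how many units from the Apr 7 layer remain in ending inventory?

47

Apr 15, 294 sold [FIFO — oldest first]: 294 @ $7.85 = $2,307.90
Ending inventory: 47 @ $7.85 + 167 @ $4.50 + 283 @ $2.70 = $1,884.55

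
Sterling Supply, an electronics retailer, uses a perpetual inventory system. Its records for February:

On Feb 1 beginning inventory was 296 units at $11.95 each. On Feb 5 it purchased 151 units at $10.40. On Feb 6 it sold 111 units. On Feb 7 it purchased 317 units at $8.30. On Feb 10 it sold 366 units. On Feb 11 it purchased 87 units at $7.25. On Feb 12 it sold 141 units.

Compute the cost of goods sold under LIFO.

COGS = $5,585.10

Feb 6, 111 sold [LIFO — newest first]: 111 @ $10.40 = $1,154.40
Feb 10, 366 sold [LIFO — newest first]: 317 @ $8.30 + 40 @ $10.40 + 9 @ $11.95 = $3,154.65
Feb 12, 141 sold [LIFO — newest first]: 87 @ $7.25 + 54 @ $11.95 = $1,276.05
Total COGS = $1,154.40 + $3,154.65 + $1,276.05 = $5,585.10
Ending inventory: 233 @ $11.95 = $2,784.35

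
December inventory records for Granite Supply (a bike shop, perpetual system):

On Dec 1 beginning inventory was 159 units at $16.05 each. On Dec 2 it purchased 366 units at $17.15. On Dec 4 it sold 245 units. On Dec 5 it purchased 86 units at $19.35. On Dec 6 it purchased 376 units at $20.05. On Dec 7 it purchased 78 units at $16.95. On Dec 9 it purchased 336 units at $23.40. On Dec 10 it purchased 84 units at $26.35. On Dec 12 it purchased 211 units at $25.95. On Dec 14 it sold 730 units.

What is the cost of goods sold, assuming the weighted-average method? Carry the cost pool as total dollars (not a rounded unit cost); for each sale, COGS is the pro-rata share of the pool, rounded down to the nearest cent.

COGS = $19,608.08

After Dec 1: 159 on hand, pool $2,551.95 (≈ $16.0500 each)
After Dec 2: 525 on hand, pool $8,828.85 (≈ $16.8169 each)
Dec 4, sell 245: 245/525 × $8,828.85 → $4,120.13
After Dec 5: 366 on hand, pool $6,372.82 (≈ $17.4121 each)
After Dec 6: 742 on hand, pool $13,911.62 (≈ $18.7488 each)
After Dec 7: 820 on hand, pool $15,233.72 (≈ $18.5777 each)
After Dec 9: 1156 on hand, pool $23,096.12 (≈ $19.9793 each)
After Dec 10: 1240 on hand, pool $25,309.52 (≈ $20.4109 each)
After Dec 12: 1451 on hand, pool $30,784.97 (≈ $21.2164 each)
Dec 14, sell 730: 730/1451 × $30,784.97 → $15,487.95
Total COGS = $4,120.13 + $15,487.95 = $19,608.08
Ending inventory (cost pool remaining) = $15,297.02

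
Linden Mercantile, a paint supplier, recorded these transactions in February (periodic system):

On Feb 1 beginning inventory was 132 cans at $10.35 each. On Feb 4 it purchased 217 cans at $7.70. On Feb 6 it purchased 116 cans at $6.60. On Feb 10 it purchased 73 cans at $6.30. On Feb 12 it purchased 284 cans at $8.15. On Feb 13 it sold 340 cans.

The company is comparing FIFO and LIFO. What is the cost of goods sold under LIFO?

FIFO COGS: 132 @ $10.35 + 208 @ $7.70 = $2,967.80
LIFO COGS: 284 @ $8.15 + 56 @ $6.30 = $2,667.40

COGS = $2,667.40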